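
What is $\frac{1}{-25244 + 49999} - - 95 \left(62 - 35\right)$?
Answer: $\frac{63496576}{24755} \approx 2565.0$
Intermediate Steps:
$\frac{1}{-25244 + 49999} - - 95 \left(62 - 35\right) = \frac{1}{24755} - \left(-95\right) 27 = \frac{1}{24755} - -2565 = \frac{1}{24755} + 2565 = \frac{63496576}{24755}$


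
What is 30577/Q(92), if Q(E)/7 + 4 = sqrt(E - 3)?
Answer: 122308/511 + 30577*sqrt(89)/511 ≈ 803.86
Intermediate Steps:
Q(E) = -28 + 7*sqrt(-3 + E) (Q(E) = -28 + 7*sqrt(E - 3) = -28 + 7*sqrt(-3 + E))
30577/Q(92) = 30577/(-28 + 7*sqrt(-3 + 92)) = 30577/(-28 + 7*sqrt(89))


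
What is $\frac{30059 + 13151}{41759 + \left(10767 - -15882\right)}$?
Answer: $\frac{21605}{34204} \approx 0.63165$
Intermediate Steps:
$\frac{30059 + 13151}{41759 + \left(10767 - -15882\right)} = \frac{43210}{41759 + \left(10767 + 15882\right)} = \frac{43210}{41759 + 26649} = \frac{43210}{68408} = 43210 \cdot \frac{1}{68408} = \frac{21605}{34204}$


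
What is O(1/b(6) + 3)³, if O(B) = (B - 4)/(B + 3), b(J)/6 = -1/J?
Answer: -8/125 ≈ -0.064000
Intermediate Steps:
b(J) = -6/J (b(J) = 6*(-1/J) = -6/J)
O(B) = (-4 + B)/(3 + B)
O(1/b(6) + 3)³ = ((-4 + (1/(-6/6) + 3))/(3 + (1/(-6/6) + 3)))³ = ((-4 + (1/(-6*⅙) + 3))/(3 + (1/(-6*⅙) + 3)))³ = ((-4 + (1/(-1) + 3))/(3 + (1/(-1) + 3)))³ = ((-4 + (1*(-1) + 3))/(3 + (1*(-1) + 3)))³ = ((-4 + (-1 + 3))/(3 + (-1 + 3)))³ = ((-4 + 2)/(3 + 2))³ = (-2/5)³ = ((⅕)*(-2))³ = (-⅖)³ = -8/125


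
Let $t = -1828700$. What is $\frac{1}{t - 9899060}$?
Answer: $- \frac{1}{11727760} \approx -8.5268 \cdot 10^{-8}$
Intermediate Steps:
$\frac{1}{t - 9899060} = \frac{1}{-1828700 - 9899060} = \frac{1}{-11727760} = - \frac{1}{11727760}$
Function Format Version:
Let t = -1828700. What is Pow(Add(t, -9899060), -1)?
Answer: Rational(-1, 11727760) ≈ -8.5268e-8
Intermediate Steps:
Pow(Add(t, -9899060), -1) = Pow(Add(-1828700, -9899060), -1) = Pow(-11727760, -1) = Rational(-1, 11727760)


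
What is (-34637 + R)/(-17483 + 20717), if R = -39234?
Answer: -10553/462 ≈ -22.842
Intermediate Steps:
(-34637 + R)/(-17483 + 20717) = (-34637 - 39234)/(-17483 + 20717) = -73871/3234 = -73871*1/3234 = -10553/462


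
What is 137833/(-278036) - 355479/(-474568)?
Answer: 8356207025/32986747112 ≈ 0.25332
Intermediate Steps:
137833/(-278036) - 355479/(-474568) = 137833*(-1/278036) - 355479*(-1/474568) = -137833/278036 + 355479/474568 = 8356207025/32986747112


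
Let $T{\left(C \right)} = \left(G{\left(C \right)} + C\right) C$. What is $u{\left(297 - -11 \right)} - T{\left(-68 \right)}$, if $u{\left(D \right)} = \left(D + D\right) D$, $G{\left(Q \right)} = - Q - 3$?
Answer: $189524$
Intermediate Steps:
$G{\left(Q \right)} = -3 - Q$
$u{\left(D \right)} = 2 D^{2}$ ($u{\left(D \right)} = 2 D D = 2 D^{2}$)
$T{\left(C \right)} = - 3 C$ ($T{\left(C \right)} = \left(\left(-3 - C\right) + C\right) C = - 3 C$)
$u{\left(297 - -11 \right)} - T{\left(-68 \right)} = 2 \left(297 - -11\right)^{2} - \left(-3\right) \left(-68\right) = 2 \left(297 + 11\right)^{2} - 204 = 2 \cdot 308^{2} - 204 = 2 \cdot 94864 - 204 = 189728 - 204 = 189524$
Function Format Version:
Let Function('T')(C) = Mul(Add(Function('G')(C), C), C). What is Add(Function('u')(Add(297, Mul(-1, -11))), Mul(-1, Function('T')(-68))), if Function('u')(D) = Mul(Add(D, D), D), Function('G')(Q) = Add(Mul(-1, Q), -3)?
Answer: 189524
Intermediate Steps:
Function('G')(Q) = Add(-3, Mul(-1, Q))
Function('u')(D) = Mul(2, Pow(D, 2)) (Function('u')(D) = Mul(Mul(2, D), D) = Mul(2, Pow(D, 2)))
Function('T')(C) = Mul(-3, C) (Function('T')(C) = Mul(Add(Add(-3, Mul(-1, C)), C), C) = Mul(-3, C))
Add(Function('u')(Add(297, Mul(-1, -11))), Mul(-1, Function('T')(-68))) = Add(Mul(2, Pow(Add(297, Mul(-1, -11)), 2)), Mul(-1, Mul(-3, -68))) = Add(Mul(2, Pow(Add(297, 11), 2)), Mul(-1, 204)) = Add(Mul(2, Pow(308, 2)), -204) = Add(Mul(2, 94864), -204) = Add(189728, -204) = 189524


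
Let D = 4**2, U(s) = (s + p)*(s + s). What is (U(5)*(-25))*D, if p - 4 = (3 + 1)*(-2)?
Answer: -4000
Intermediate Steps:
p = -4 (p = 4 + (3 + 1)*(-2) = 4 + 4*(-2) = 4 - 8 = -4)
U(s) = 2*s*(-4 + s) (U(s) = (s - 4)*(s + s) = (-4 + s)*(2*s) = 2*s*(-4 + s))
D = 16
(U(5)*(-25))*D = ((2*5*(-4 + 5))*(-25))*16 = ((2*5*1)*(-25))*16 = (10*(-25))*16 = -250*16 = -4000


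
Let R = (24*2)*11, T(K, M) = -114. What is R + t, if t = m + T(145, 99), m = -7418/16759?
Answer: 6930808/16759 ≈ 413.56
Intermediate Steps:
m = -7418/16759 (m = -7418*1/16759 = -7418/16759 ≈ -0.44263)
R = 528 (R = 48*11 = 528)
t = -1917944/16759 (t = -7418/16759 - 114 = -1917944/16759 ≈ -114.44)
R + t = 528 - 1917944/16759 = 6930808/16759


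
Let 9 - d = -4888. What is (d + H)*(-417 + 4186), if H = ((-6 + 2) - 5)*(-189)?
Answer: 24867862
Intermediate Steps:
d = 4897 (d = 9 - 1*(-4888) = 9 + 4888 = 4897)
H = 1701 (H = (-4 - 5)*(-189) = -9*(-189) = 1701)
(d + H)*(-417 + 4186) = (4897 + 1701)*(-417 + 4186) = 6598*3769 = 24867862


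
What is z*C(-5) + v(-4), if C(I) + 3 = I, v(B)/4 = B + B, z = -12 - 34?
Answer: 336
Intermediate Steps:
z = -46
v(B) = 8*B (v(B) = 4*(B + B) = 4*(2*B) = 8*B)
C(I) = -3 + I
z*C(-5) + v(-4) = -46*(-3 - 5) + 8*(-4) = -46*(-8) - 32 = 368 - 32 = 336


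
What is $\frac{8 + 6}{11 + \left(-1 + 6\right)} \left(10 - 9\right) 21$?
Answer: $\frac{147}{8} \approx 18.375$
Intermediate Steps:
$\frac{8 + 6}{11 + \left(-1 + 6\right)} \left(10 - 9\right) 21 = \frac{14}{11 + 5} \left(10 - 9\right) 21 = \frac{14}{16} \cdot 1 \cdot 21 = 14 \cdot \frac{1}{16} \cdot 1 \cdot 21 = \frac{7}{8} \cdot 1 \cdot 21 = \frac{7}{8} \cdot 21 = \frac{147}{8}$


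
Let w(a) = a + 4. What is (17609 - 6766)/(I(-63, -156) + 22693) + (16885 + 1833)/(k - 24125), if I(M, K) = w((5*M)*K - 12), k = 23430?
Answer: -267376893/9983675 ≈ -26.781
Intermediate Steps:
w(a) = 4 + a
I(M, K) = -8 + 5*K*M (I(M, K) = 4 + ((5*M)*K - 12) = 4 + (5*K*M - 12) = 4 + (-12 + 5*K*M) = -8 + 5*K*M)
(17609 - 6766)/(I(-63, -156) + 22693) + (16885 + 1833)/(k - 24125) = (17609 - 6766)/((-8 + 5*(-156)*(-63)) + 22693) + (16885 + 1833)/(23430 - 24125) = 10843/((-8 + 49140) + 22693) + 18718/(-695) = 10843/(49132 + 22693) + 18718*(-1/695) = 10843/71825 - 18718/695 = -267376893/9983675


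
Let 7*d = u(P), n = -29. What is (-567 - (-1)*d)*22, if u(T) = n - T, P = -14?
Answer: -87648/7 ≈ -12521.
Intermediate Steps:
u(T) = -29 - T
d = -15/7 (d = (-29 - 1*(-14))/7 = (-29 + 14)/7 = (1/7)*(-15) = -15/7 ≈ -2.1429)
(-567 - (-1)*d)*22 = (-567 - (-1)*(-15)/7)*22 = (-567 - 1*15/7)*22 = (-567 - 15/7)*22 = -3984/7*22 = -87648/7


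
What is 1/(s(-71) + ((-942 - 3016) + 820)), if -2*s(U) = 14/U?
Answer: -71/222791 ≈ -0.00031868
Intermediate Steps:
s(U) = -7/U
1/(s(-71) + ((-942 - 3016) + 820)) = 1/(-7/(-71) + ((-942 - 3016) + 820)) = 1/(-7*(-1/71) + (-3958 + 820)) = 1/(7/71 - 3138) = 1/(-222791/71) = -71/222791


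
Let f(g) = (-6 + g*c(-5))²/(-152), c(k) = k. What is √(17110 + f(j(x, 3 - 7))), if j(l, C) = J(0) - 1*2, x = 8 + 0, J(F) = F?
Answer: 4*√386042/19 ≈ 130.80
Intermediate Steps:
x = 8
j(l, C) = -2 (j(l, C) = 0 - 1*2 = 0 - 2 = -2)
f(g) = -(-6 - 5*g)²/152 (f(g) = (-6 + g*(-5))²/(-152) = (-6 - 5*g)²*(-1/152) = -(-6 - 5*g)²/152)
√(17110 + f(j(x, 3 - 7))) = √(17110 - (6 + 5*(-2))²/152) = √(17110 - (6 - 10)²/152) = √(17110 - 1/152*(-4)²) = √(17110 - 1/152*16) = √(17110 - 2/19) = √(325088/19) = 4*√386042/19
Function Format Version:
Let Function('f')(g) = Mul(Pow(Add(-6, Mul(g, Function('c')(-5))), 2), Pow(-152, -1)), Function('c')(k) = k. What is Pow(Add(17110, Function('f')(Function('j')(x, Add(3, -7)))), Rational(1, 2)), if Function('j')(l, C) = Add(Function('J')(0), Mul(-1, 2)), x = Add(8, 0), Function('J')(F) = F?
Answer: Mul(Rational(4, 19), Pow(386042, Rational(1, 2))) ≈ 130.80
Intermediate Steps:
x = 8
Function('j')(l, C) = -2 (Function('j')(l, C) = Add(0, Mul(-1, 2)) = Add(0, -2) = -2)
Function('f')(g) = Mul(Rational(-1, 152), Pow(Add(-6, Mul(-5, g)), 2)) (Function('f')(g) = Mul(Pow(Add(-6, Mul(g, -5)), 2), Pow(-152, -1)) = Mul(Pow(Add(-6, Mul(-5, g)), 2), Rational(-1, 152)) = Mul(Rational(-1, 152), Pow(Add(-6, Mul(-5, g)), 2)))
Pow(Add(17110, Function('f')(Function('j')(x, Add(3, -7)))), Rational(1, 2)) = Pow(Add(17110, Mul(Rational(-1, 152), Pow(Add(6, Mul(5, -2)), 2))), Rational(1, 2)) = Pow(Add(17110, Mul(Rational(-1, 152), Pow(Add(6, -10), 2))), Rational(1, 2)) = Pow(Add(17110, Mul(Rational(-1, 152), Pow(-4, 2))), Rational(1, 2)) = Pow(Add(17110, Mul(Rational(-1, 152), 16)), Rational(1, 2)) = Pow(Add(17110, Rational(-2, 19)), Rational(1, 2)) = Pow(Rational(325088, 19), Rational(1, 2)) = Mul(Rational(4, 19), Pow(386042, Rational(1, 2)))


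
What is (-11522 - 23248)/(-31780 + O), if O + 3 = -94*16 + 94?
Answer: 1830/1747 ≈ 1.0475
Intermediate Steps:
O = -1413 (O = -3 + (-94*16 + 94) = -3 + (-1504 + 94) = -3 - 1410 = -1413)
(-11522 - 23248)/(-31780 + O) = (-11522 - 23248)/(-31780 - 1413) = -34770/(-33193) = -34770*(-1/33193) = 1830/1747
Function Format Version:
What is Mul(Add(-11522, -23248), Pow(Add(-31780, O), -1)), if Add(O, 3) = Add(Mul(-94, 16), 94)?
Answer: Rational(1830, 1747) ≈ 1.0475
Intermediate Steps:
O = -1413 (O = Add(-3, Add(Mul(-94, 16), 94)) = Add(-3, Add(-1504, 94)) = Add(-3, -1410) = -1413)
Mul(Add(-11522, -23248), Pow(Add(-31780, O), -1)) = Mul(Add(-11522, -23248), Pow(Add(-31780, -1413), -1)) = Mul(-34770, Pow(-33193, -1)) = Mul(-34770, Rational(-1, 33193)) = Rational(1830, 1747)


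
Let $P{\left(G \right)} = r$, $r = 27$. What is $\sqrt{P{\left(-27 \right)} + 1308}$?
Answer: $\sqrt{1335} \approx 36.538$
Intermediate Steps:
$P{\left(G \right)} = 27$
$\sqrt{P{\left(-27 \right)} + 1308} = \sqrt{27 + 1308} = \sqrt{1335}$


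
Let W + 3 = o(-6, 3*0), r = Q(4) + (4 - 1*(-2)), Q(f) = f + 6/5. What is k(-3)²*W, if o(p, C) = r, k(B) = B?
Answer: 369/5 ≈ 73.800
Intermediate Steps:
Q(f) = 6/5 + f (Q(f) = f + 6*(⅕) = f + 6/5 = 6/5 + f)
r = 56/5 (r = (6/5 + 4) + (4 - 1*(-2)) = 26/5 + (4 + 2) = 26/5 + 6 = 56/5 ≈ 11.200)
o(p, C) = 56/5
W = 41/5 (W = -3 + 56/5 = 41/5 ≈ 8.2000)
k(-3)²*W = (-3)²*(41/5) = 9*(41/5) = 369/5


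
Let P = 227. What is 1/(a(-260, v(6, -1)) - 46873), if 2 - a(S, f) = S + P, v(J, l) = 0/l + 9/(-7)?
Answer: -1/46838 ≈ -2.1350e-5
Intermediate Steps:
v(J, l) = -9/7 (v(J, l) = 0 + 9*(-1/7) = 0 - 9/7 = -9/7)
a(S, f) = -225 - S (a(S, f) = 2 - (S + 227) = 2 - (227 + S) = 2 + (-227 - S) = -225 - S)
1/(a(-260, v(6, -1)) - 46873) = 1/((-225 - 1*(-260)) - 46873) = 1/((-225 + 260) - 46873) = 1/(35 - 46873) = 1/(-46838) = -1/46838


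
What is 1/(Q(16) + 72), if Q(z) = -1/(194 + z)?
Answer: 210/15119 ≈ 0.013890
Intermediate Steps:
1/(Q(16) + 72) = 1/(-1/(194 + 16) + 72) = 1/(-1/210 + 72) = 1/(15119/210) = 210/15119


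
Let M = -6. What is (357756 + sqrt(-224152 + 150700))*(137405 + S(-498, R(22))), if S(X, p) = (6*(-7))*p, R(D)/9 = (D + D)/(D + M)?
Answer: 48785575818 + 272731*I*sqrt(18363) ≈ 4.8786e+10 + 3.6958e+7*I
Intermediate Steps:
R(D) = 18*D/(-6 + D) (R(D) = 9*((D + D)/(D - 6)) = 9*((2*D)/(-6 + D)) = 9*(2*D/(-6 + D)) = 18*D/(-6 + D))
S(X, p) = -42*p
(357756 + sqrt(-224152 + 150700))*(137405 + S(-498, R(22))) = (357756 + sqrt(-224152 + 150700))*(137405 - 756*22/(-6 + 22)) = (357756 + sqrt(-73452))*(137405 - 756*22/16) = (357756 + 2*I*sqrt(18363))*(137405 - 756*22/16) = (357756 + 2*I*sqrt(18363))*(137405 - 42*99/4) = (357756 + 2*I*sqrt(18363))*(137405 - 2079/2) = (357756 + 2*I*sqrt(18363))*(272731/2) = 48785575818 + 272731*I*sqrt(18363)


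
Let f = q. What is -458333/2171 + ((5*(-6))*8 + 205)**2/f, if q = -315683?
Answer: -144690595914/685347793 ≈ -211.12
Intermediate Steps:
f = -315683
-458333/2171 + ((5*(-6))*8 + 205)**2/f = -458333/2171 + ((5*(-6))*8 + 205)**2/(-315683) = -458333*1/2171 + (-30*8 + 205)**2*(-1/315683) = -458333/2171 + (-240 + 205)**2*(-1/315683) = -458333/2171 + (-35)**2*(-1/315683) = -458333/2171 + 1225*(-1/315683) = -458333/2171 - 1225/315683 = -144690595914/685347793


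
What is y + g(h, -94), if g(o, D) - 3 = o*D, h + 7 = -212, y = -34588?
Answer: -13999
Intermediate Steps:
h = -219 (h = -7 - 212 = -219)
g(o, D) = 3 + D*o (g(o, D) = 3 + o*D = 3 + D*o)
y + g(h, -94) = -34588 + (3 - 94*(-219)) = -34588 + (3 + 20586) = -34588 + 20589 = -13999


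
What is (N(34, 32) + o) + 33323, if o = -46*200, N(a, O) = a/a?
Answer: 24124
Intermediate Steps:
N(a, O) = 1
o = -9200
(N(34, 32) + o) + 33323 = (1 - 9200) + 33323 = -9199 + 33323 = 24124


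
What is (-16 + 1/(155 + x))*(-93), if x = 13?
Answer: 83297/56 ≈ 1487.4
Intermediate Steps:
(-16 + 1/(155 + x))*(-93) = (-16 + 1/(155 + 13))*(-93) = (-16 + 1/168)*(-93) = -2687/168*(-93) = 83297/56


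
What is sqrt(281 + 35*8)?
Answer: sqrt(561) ≈ 23.685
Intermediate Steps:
sqrt(281 + 35*8) = sqrt(281 + 280) = sqrt(561)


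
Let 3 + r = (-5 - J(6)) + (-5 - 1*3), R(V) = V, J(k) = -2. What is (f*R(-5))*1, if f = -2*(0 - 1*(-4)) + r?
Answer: 110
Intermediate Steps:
r = -14 (r = -3 + ((-5 - 1*(-2)) + (-5 - 1*3)) = -3 + ((-5 + 2) + (-5 - 3)) = -3 + (-3 - 8) = -3 - 11 = -14)
f = -22 (f = -2*(0 - 1*(-4)) - 14 = -2*(0 + 4) - 14 = -2*4 - 14 = -8 - 14 = -22)
(f*R(-5))*1 = -22*(-5)*1 = 110*1 = 110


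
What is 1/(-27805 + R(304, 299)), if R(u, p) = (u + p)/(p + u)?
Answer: -1/27804 ≈ -3.5966e-5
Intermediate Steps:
R(u, p) = 1 (R(u, p) = (p + u)/(p + u) = 1)
1/(-27805 + R(304, 299)) = 1/(-27805 + 1) = 1/(-27804) = -1/27804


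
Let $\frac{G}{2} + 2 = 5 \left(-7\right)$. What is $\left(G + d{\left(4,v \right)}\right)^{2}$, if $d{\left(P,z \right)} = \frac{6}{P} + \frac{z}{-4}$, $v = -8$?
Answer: $\frac{19881}{4} \approx 4970.3$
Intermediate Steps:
$d{\left(P,z \right)} = \frac{6}{P} - \frac{z}{4}$ ($d{\left(P,z \right)} = \frac{6}{P} + z \left(- \frac{1}{4}\right) = \frac{6}{P} - \frac{z}{4}$)
$G = -74$ ($G = -4 + 2 \cdot 5 \left(-7\right) = -4 + 2 \left(-35\right) = -4 - 70 = -74$)
$\left(G + d{\left(4,v \right)}\right)^{2} = \left(-74 + \left(\frac{6}{4} - -2\right)\right)^{2} = \left(-74 + \left(6 \cdot \frac{1}{4} + 2\right)\right)^{2} = \left(-74 + \left(\frac{3}{2} + 2\right)\right)^{2} = \left(-74 + \frac{7}{2}\right)^{2} = \left(- \frac{141}{2}\right)^{2} = \frac{19881}{4}$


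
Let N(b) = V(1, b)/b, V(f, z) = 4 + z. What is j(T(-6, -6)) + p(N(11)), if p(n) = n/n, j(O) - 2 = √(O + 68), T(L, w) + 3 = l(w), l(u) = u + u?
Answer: 3 + √53 ≈ 10.280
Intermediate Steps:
l(u) = 2*u
T(L, w) = -3 + 2*w
N(b) = (4 + b)/b
j(O) = 2 + √(68 + O) (j(O) = 2 + √(O + 68) = 2 + √(68 + O))
p(n) = 1
j(T(-6, -6)) + p(N(11)) = (2 + √(68 + (-3 + 2*(-6)))) + 1 = (2 + √(68 + (-3 - 12))) + 1 = (2 + √(68 - 15)) + 1 = (2 + √53) + 1 = 3 + √53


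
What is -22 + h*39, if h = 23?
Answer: 875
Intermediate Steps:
-22 + h*39 = -22 + 23*39 = -22 + 897 = 875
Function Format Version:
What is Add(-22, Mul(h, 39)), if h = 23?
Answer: 875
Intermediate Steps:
Add(-22, Mul(h, 39)) = Add(-22, Mul(23, 39)) = Add(-22, 897) = 875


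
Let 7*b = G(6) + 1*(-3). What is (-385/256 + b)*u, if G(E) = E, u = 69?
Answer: -132963/1792 ≈ -74.198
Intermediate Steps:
b = 3/7 (b = (6 + 1*(-3))/7 = (6 - 3)/7 = (⅐)*3 = 3/7 ≈ 0.42857)
(-385/256 + b)*u = (-385/256 + 3/7)*69 = -1927/1792*69 = -132963/1792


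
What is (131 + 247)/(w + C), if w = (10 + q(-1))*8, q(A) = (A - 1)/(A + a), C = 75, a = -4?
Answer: 270/113 ≈ 2.3894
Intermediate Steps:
q(A) = (-1 + A)/(-4 + A) (q(A) = (A - 1)/(A - 4) = (-1 + A)/(-4 + A))
w = 416/5 (w = (10 + (-1 - 1)/(-4 - 1))*8 = (10 - 2/(-5))*8 = (10 - ⅕*(-2))*8 = (10 + ⅖)*8 = (52/5)*8 = 416/5 ≈ 83.200)
(131 + 247)/(w + C) = (131 + 247)/(416/5 + 75) = 378/(791/5) = 378*(5/791) = 270/113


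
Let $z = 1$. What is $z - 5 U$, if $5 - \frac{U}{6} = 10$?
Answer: $151$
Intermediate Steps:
$U = -30$ ($U = 30 - 60 = -30$)
$z - 5 U = 1 - -150 = 1 + 150 = 151$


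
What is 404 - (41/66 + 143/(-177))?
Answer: 1573903/3894 ≈ 404.19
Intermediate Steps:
404 - (41/66 + 143/(-177)) = 404 - (41*(1/66) + 143*(-1/177)) = 404 - (41/66 - 143/177) = 404 - 1*(-727/3894) = 404 + 727/3894 = 1573903/3894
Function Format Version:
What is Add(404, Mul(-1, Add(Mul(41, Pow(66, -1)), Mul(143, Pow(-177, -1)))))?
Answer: Rational(1573903, 3894) ≈ 404.19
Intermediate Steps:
Add(404, Mul(-1, Add(Mul(41, Pow(66, -1)), Mul(143, Pow(-177, -1))))) = Add(404, Mul(-1, Add(Mul(41, Rational(1, 66)), Mul(143, Rational(-1, 177))))) = Add(404, Mul(-1, Add(Rational(41, 66), Rational(-143, 177)))) = Add(404, Mul(-1, Rational(-727, 3894))) = Add(404, Rational(727, 3894)) = Rational(1573903, 3894)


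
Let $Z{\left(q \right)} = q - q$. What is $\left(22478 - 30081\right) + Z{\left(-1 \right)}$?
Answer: $-7603$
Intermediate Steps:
$Z{\left(q \right)} = 0$
$\left(22478 - 30081\right) + Z{\left(-1 \right)} = \left(22478 - 30081\right) + 0 = -7603 + 0 = -7603$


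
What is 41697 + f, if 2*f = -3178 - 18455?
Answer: 61761/2 ≈ 30881.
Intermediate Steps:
f = -21633/2 (f = (-3178 - 18455)/2 = (½)*(-21633) = -21633/2 ≈ -10817.)
41697 + f = 41697 - 21633/2 = 61761/2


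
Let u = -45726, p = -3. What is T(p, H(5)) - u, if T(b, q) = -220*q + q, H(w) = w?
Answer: 44631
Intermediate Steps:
T(b, q) = -219*q
T(p, H(5)) - u = -219*5 - 1*(-45726) = -1095 + 45726 = 44631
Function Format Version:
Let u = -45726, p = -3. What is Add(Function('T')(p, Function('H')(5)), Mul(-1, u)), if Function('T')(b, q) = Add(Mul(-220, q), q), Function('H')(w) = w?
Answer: 44631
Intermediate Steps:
Function('T')(b, q) = Mul(-219, q)
Add(Function('T')(p, Function('H')(5)), Mul(-1, u)) = Add(Mul(-219, 5), Mul(-1, -45726)) = Add(-1095, 45726) = 44631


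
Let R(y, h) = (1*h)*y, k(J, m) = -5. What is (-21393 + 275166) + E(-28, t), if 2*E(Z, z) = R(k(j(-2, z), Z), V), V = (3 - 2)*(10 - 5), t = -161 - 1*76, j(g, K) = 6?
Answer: 507521/2 ≈ 2.5376e+5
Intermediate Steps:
t = -237 (t = -161 - 76 = -237)
V = 5 (V = 1*5 = 5)
R(y, h) = h*y
E(Z, z) = -25/2 (E(Z, z) = (5*(-5))/2 = (½)*(-25) = -25/2)
(-21393 + 275166) + E(-28, t) = (-21393 + 275166) - 25/2 = 253773 - 25/2 = 507521/2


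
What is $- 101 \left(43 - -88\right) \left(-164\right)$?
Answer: $2169884$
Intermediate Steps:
$- 101 \left(43 - -88\right) \left(-164\right) = - 101 \left(43 + 88\right) \left(-164\right) = \left(-101\right) 131 \left(-164\right) = \left(-13231\right) \left(-164\right) = 2169884$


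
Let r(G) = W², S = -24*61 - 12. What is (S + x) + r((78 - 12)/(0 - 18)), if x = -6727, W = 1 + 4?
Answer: -8178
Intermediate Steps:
W = 5
S = -1476 (S = -1464 - 12 = -1476)
r(G) = 25 (r(G) = 5² = 25)
(S + x) + r((78 - 12)/(0 - 18)) = (-1476 - 6727) + 25 = -8203 + 25 = -8178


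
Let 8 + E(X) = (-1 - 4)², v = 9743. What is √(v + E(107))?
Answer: 4*√610 ≈ 98.793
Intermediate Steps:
E(X) = 17 (E(X) = -8 + (-1 - 4)² = -8 + (-5)² = -8 + 25 = 17)
√(v + E(107)) = √(9743 + 17) = √9760 = 4*√610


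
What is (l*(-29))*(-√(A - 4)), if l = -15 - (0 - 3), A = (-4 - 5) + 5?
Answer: -696*I*√2 ≈ -984.29*I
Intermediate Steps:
A = -4 (A = -9 + 5 = -4)
l = -12 (l = -15 - 1*(-3) = -15 + 3 = -12)
(l*(-29))*(-√(A - 4)) = (-12*(-29))*(-√(-4 - 4)) = 348*(-√(-8)) = 348*(-2*I*√2) = -696*I*√2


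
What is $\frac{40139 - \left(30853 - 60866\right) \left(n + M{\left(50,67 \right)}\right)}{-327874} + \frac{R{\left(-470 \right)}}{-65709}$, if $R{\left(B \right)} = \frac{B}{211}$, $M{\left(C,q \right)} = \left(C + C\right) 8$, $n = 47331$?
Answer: $- \frac{10014370956148289}{2272920766263} \approx -4405.9$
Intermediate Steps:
$M{\left(C,q \right)} = 16 C$ ($M{\left(C,q \right)} = 2 C 8 = 16 C$)
$R{\left(B \right)} = \frac{B}{211}$ ($R{\left(B \right)} = B \frac{1}{211} = \frac{B}{211}$)
$\frac{40139 - \left(30853 - 60866\right) \left(n + M{\left(50,67 \right)}\right)}{-327874} + \frac{R{\left(-470 \right)}}{-65709} = \frac{40139 - \left(30853 - 60866\right) \left(47331 + 16 \cdot 50\right)}{-327874} + \frac{\frac{1}{211} \left(-470\right)}{-65709} = \left(40139 - - 30013 \left(47331 + 800\right)\right) \left(- \frac{1}{327874}\right) - - \frac{470}{13864599} = \left(40139 - \left(-30013\right) 48131\right) \left(- \frac{1}{327874}\right) + \frac{470}{13864599} = \left(40139 - -1444555703\right) \left(- \frac{1}{327874}\right) + \frac{470}{13864599} = \left(40139 + 1444555703\right) \left(- \frac{1}{327874}\right) + \frac{470}{13864599} = 1444595842 \left(- \frac{1}{327874}\right) + \frac{470}{13864599} = - \frac{722297921}{163937} + \frac{470}{13864599} = - \frac{10014370956148289}{2272920766263}$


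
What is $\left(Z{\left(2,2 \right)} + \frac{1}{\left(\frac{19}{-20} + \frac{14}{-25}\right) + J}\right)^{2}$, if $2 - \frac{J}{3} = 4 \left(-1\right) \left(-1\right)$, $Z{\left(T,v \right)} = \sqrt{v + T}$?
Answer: $\frac{1965604}{564001} \approx 3.4851$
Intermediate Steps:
$Z{\left(T,v \right)} = \sqrt{T + v}$
$J = -6$ ($J = 6 - 3 \cdot 4 \left(-1\right) \left(-1\right) = 6 - 3 \left(\left(-4\right) \left(-1\right)\right) = 6 - 12 = -6$)
$\left(Z{\left(2,2 \right)} + \frac{1}{\left(\frac{19}{-20} + \frac{14}{-25}\right) + J}\right)^{2} = \left(\sqrt{2 + 2} + \frac{1}{\left(\frac{19}{-20} + \frac{14}{-25}\right) - 6}\right)^{2} = \left(\sqrt{4} + \frac{1}{\left(19 \left(- \frac{1}{20}\right) + 14 \left(- \frac{1}{25}\right)\right) - 6}\right)^{2} = \left(2 + \frac{1}{\left(- \frac{19}{20} - \frac{14}{25}\right) - 6}\right)^{2} = \left(2 + \frac{1}{- \frac{151}{100} - 6}\right)^{2} = \left(2 + \frac{1}{- \frac{751}{100}}\right)^{2} = \left(2 - \frac{100}{751}\right)^{2} = \left(\frac{1402}{751}\right)^{2} = \frac{1965604}{564001}$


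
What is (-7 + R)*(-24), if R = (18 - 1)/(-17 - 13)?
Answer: 908/5 ≈ 181.60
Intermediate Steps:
R = -17/30 (R = 17/(-30) = 17*(-1/30) = -17/30 ≈ -0.56667)
(-7 + R)*(-24) = (-7 - 17/30)*(-24) = -227/30*(-24) = 908/5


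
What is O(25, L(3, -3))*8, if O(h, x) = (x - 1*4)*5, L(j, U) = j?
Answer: -40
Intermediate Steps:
O(h, x) = -20 + 5*x (O(h, x) = (x - 4)*5 = (-4 + x)*5 = -20 + 5*x)
O(25, L(3, -3))*8 = (-20 + 5*3)*8 = (-20 + 15)*8 = -5*8 = -40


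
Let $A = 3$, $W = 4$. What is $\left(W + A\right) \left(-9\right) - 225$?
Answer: $-288$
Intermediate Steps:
$\left(W + A\right) \left(-9\right) - 225 = \left(4 + 3\right) \left(-9\right) - 225 = 7 \left(-9\right) - 225 = -63 - 225 = -288$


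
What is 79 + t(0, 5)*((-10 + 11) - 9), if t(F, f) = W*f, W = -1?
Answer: 119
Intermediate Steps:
t(F, f) = -f
79 + t(0, 5)*((-10 + 11) - 9) = 79 + (-1*5)*((-10 + 11) - 9) = 79 - 5*(1 - 9) = 79 - 5*(-8) = 79 + 40 = 119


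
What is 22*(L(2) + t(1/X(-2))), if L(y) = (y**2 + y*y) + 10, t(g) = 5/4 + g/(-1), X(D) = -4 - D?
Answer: 869/2 ≈ 434.50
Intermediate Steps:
t(g) = 5/4 - g (t(g) = 5*(1/4) + g*(-1) = 5/4 - g)
L(y) = 10 + 2*y**2 (L(y) = (y**2 + y**2) + 10 = 2*y**2 + 10 = 10 + 2*y**2)
22*(L(2) + t(1/X(-2))) = 22*((10 + 2*2**2) + (5/4 - 1/(-4 - 1*(-2)))) = 22*((10 + 2*4) + (5/4 - 1/(-4 + 2))) = 22*((10 + 8) + (5/4 - 1/(-2))) = 22*(18 + (5/4 - 1*(-1/2))) = 22*(18 + (5/4 + 1/2)) = 22*(18 + 7/4) = 22*(79/4) = 869/2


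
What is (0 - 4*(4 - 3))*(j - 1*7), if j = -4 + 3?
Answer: 32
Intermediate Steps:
j = -1
(0 - 4*(4 - 3))*(j - 1*7) = (0 - 4*(4 - 3))*(-1 - 1*7) = (0 - 4*1)*(-1 - 7) = (0 - 4)*(-8) = -4*(-8) = 32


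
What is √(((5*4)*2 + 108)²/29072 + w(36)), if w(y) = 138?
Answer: √458092955/1817 ≈ 11.779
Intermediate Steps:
√(((5*4)*2 + 108)²/29072 + w(36)) = √(((5*4)*2 + 108)²/29072 + 138) = √((20*2 + 108)²*(1/29072) + 138) = √((40 + 108)²*(1/29072) + 138) = √(148²*(1/29072) + 138) = √(21904*(1/29072) + 138) = √(1369/1817 + 138) = √(252115/1817) = √458092955/1817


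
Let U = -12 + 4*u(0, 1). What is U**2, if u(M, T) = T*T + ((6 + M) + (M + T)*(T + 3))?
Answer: 1024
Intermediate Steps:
u(M, T) = 6 + M + T**2 + (3 + T)*(M + T) (u(M, T) = T**2 + ((6 + M) + (M + T)*(3 + T)) = T**2 + ((6 + M) + (3 + T)*(M + T)) = T**2 + (6 + M + (3 + T)*(M + T)) = 6 + M + T**2 + (3 + T)*(M + T))
U = 32 (U = -12 + 4*(6 + 2*1**2 + 3*1 + 4*0 + 0*1) = -12 + 4*(6 + 2*1 + 3 + 0 + 0) = -12 + 4*(6 + 2 + 3 + 0 + 0) = -12 + 4*11 = -12 + 44 = 32)
U**2 = 32**2 = 1024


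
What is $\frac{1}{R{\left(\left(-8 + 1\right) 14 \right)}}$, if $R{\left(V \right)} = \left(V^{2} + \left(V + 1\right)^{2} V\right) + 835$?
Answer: $- \frac{1}{911643} \approx -1.0969 \cdot 10^{-6}$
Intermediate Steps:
$R{\left(V \right)} = 835 + V^{2} + V \left(1 + V\right)^{2}$ ($R{\left(V \right)} = \left(V^{2} + \left(1 + V\right)^{2} V\right) + 835 = \left(V^{2} + V \left(1 + V\right)^{2}\right) + 835 = 835 + V^{2} + V \left(1 + V\right)^{2}$)
$\frac{1}{R{\left(\left(-8 + 1\right) 14 \right)}} = \frac{1}{835 + \left(\left(-8 + 1\right) 14\right)^{2} + \left(-8 + 1\right) 14 \left(1 + \left(-8 + 1\right) 14\right)^{2}} = \frac{1}{835 + \left(\left(-7\right) 14\right)^{2} + \left(-7\right) 14 \left(1 - 98\right)^{2}} = \frac{1}{835 + \left(-98\right)^{2} - 98 \left(1 - 98\right)^{2}} = \frac{1}{835 + 9604 - 98 \left(-97\right)^{2}} = \frac{1}{835 + 9604 - 922082} = \frac{1}{-911643} = - \frac{1}{911643}$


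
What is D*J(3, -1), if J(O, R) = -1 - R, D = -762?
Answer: 0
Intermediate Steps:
D*J(3, -1) = -762*(-1 - 1*(-1)) = -762*(-1 + 1) = -762*0 = 0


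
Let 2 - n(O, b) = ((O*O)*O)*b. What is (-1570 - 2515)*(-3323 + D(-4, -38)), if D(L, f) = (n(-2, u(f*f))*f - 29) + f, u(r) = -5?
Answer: 7949410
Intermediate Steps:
n(O, b) = 2 - b*O³ (n(O, b) = 2 - (O*O)*O*b = 2 - O²*O*b = 2 - O³*b = 2 - b*O³)
D(L, f) = -29 - 37*f (D(L, f) = ((2 - 1*(-5)*(-2)³)*f - 29) + f = ((2 - 1*(-5)*(-8))*f - 29) + f = ((2 - 40)*f - 29) + f = (-38*f - 29) + f = (-29 - 38*f) + f = -29 - 37*f)
(-1570 - 2515)*(-3323 + D(-4, -38)) = (-1570 - 2515)*(-3323 + (-29 - 37*(-38))) = -4085*(-3323 + (-29 + 1406)) = -4085*(-3323 + 1377) = -4085*(-1946) = 7949410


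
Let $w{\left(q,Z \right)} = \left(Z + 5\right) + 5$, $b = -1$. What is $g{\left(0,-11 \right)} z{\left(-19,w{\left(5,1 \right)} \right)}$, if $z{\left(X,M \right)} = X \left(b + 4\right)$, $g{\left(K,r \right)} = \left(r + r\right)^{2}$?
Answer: $-27588$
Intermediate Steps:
$g{\left(K,r \right)} = 4 r^{2}$ ($g{\left(K,r \right)} = \left(2 r\right)^{2} = 4 r^{2}$)
$w{\left(q,Z \right)} = 10 + Z$ ($w{\left(q,Z \right)} = \left(5 + Z\right) + 5 = 10 + Z$)
$z{\left(X,M \right)} = 3 X$ ($z{\left(X,M \right)} = X \left(-1 + 4\right) = X 3 = 3 X$)
$g{\left(0,-11 \right)} z{\left(-19,w{\left(5,1 \right)} \right)} = 4 \left(-11\right)^{2} \cdot 3 \left(-19\right) = 4 \cdot 121 \left(-57\right) = 484 \left(-57\right) = -27588$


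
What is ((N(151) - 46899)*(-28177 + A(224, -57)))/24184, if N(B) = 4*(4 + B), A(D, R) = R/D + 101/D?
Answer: 73023680379/1354304 ≈ 53920.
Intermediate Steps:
A(D, R) = 101/D + R/D
N(B) = 16 + 4*B
((N(151) - 46899)*(-28177 + A(224, -57)))/24184 = (((16 + 4*151) - 46899)*(-28177 + (101 - 57)/224))/24184 = (((16 + 604) - 46899)*(-28177 + (1/224)*44))*(1/24184) = ((620 - 46899)*(-28177 + 11/56))*(1/24184) = -46279*(-1577901/56)*(1/24184) = (73023680379/56)*(1/24184) = 73023680379/1354304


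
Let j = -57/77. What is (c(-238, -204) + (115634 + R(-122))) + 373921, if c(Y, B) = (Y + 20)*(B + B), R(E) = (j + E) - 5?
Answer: 44534587/77 ≈ 5.7837e+5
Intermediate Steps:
j = -57/77 (j = -57*1/77 = -57/77 ≈ -0.74026)
R(E) = -442/77 + E (R(E) = (-57/77 + E) - 5 = -442/77 + E)
c(Y, B) = 2*B*(20 + Y) (c(Y, B) = (20 + Y)*(2*B) = 2*B*(20 + Y))
(c(-238, -204) + (115634 + R(-122))) + 373921 = (2*(-204)*(20 - 238) + (115634 + (-442/77 - 122))) + 373921 = (2*(-204)*(-218) + (115634 - 9836/77)) + 373921 = (88944 + 8893982/77) + 373921 = 15742670/77 + 373921 = 44534587/77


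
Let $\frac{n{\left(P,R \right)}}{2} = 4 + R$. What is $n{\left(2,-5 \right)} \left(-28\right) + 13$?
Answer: $69$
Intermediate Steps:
$n{\left(P,R \right)} = 8 + 2 R$ ($n{\left(P,R \right)} = 2 \left(4 + R\right) = 8 + 2 R$)
$n{\left(2,-5 \right)} \left(-28\right) + 13 = \left(8 + 2 \left(-5\right)\right) \left(-28\right) + 13 = \left(8 - 10\right) \left(-28\right) + 13 = \left(-2\right) \left(-28\right) + 13 = 56 + 13 = 69$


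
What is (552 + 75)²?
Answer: 393129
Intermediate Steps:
(552 + 75)² = 627² = 393129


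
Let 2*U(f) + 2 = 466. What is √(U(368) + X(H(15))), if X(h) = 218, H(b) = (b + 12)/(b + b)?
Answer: 15*√2 ≈ 21.213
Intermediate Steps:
U(f) = 232 (U(f) = -1 + (½)*466 = -1 + 233 = 232)
H(b) = (12 + b)/(2*b) (H(b) = (12 + b)/((2*b)) = (12 + b)*(1/(2*b)) = (12 + b)/(2*b))
√(U(368) + X(H(15))) = √(232 + 218) = √450 = 15*√2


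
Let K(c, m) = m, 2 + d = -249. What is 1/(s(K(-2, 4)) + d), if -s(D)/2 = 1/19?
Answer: -19/4771 ≈ -0.0039824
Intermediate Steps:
d = -251 (d = -2 - 249 = -251)
s(D) = -2/19
1/(s(K(-2, 4)) + d) = 1/(-2/19 - 251) = 1/(-4771/19) = -19/4771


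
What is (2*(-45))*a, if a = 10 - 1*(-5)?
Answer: -1350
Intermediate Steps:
a = 15 (a = 10 + 5 = 15)
(2*(-45))*a = (2*(-45))*15 = -90*15 = -1350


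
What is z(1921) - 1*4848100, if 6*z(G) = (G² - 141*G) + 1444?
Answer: -12833888/3 ≈ -4.2780e+6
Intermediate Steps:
z(G) = 722/3 - 47*G/2 + G²/6 (z(G) = ((G² - 141*G) + 1444)/6 = (1444 + G² - 141*G)/6 = 722/3 - 47*G/2 + G²/6)
z(1921) - 1*4848100 = (722/3 - 47/2*1921 + (⅙)*1921²) - 1*4848100 = (722/3 - 90287/2 + (⅙)*3690241) - 4848100 = (722/3 - 90287/2 + 3690241/6) - 4848100 = 1710412/3 - 4848100 = -12833888/3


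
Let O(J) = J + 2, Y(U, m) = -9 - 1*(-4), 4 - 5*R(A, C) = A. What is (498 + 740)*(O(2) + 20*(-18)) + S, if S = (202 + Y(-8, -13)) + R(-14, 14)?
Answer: -2202637/5 ≈ -4.4053e+5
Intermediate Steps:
R(A, C) = ⅘ - A/5
Y(U, m) = -5 (Y(U, m) = -9 + 4 = -5)
O(J) = 2 + J
S = 1003/5 (S = (202 - 5) + (⅘ - ⅕*(-14)) = 197 + (⅘ + 14/5) = 197 + 18/5 = 1003/5 ≈ 200.60)
(498 + 740)*(O(2) + 20*(-18)) + S = (498 + 740)*((2 + 2) + 20*(-18)) + 1003/5 = 1238*(4 - 360) + 1003/5 = 1238*(-356) + 1003/5 = -440728 + 1003/5 = -2202637/5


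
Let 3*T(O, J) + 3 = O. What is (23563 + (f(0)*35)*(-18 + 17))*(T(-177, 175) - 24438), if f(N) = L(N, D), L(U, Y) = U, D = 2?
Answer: -577246374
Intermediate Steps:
f(N) = N
T(O, J) = -1 + O/3
(23563 + (f(0)*35)*(-18 + 17))*(T(-177, 175) - 24438) = (23563 + (0*35)*(-18 + 17))*((-1 + (⅓)*(-177)) - 24438) = (23563 + 0*(-1))*((-1 - 59) - 24438) = (23563 + 0)*(-60 - 24438) = 23563*(-24498) = -577246374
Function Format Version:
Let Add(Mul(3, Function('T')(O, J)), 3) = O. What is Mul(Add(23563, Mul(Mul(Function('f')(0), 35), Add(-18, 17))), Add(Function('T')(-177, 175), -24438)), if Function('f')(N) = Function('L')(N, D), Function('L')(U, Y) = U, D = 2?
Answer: -577246374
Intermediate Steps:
Function('f')(N) = N
Function('T')(O, J) = Add(-1, Mul(Rational(1, 3), O))
Mul(Add(23563, Mul(Mul(Function('f')(0), 35), Add(-18, 17))), Add(Function('T')(-177, 175), -24438)) = Mul(Add(23563, Mul(Mul(0, 35), Add(-18, 17))), Add(Add(-1, Mul(Rational(1, 3), -177)), -24438)) = Mul(Add(23563, Mul(0, -1)), Add(Add(-1, -59), -24438)) = Mul(Add(23563, 0), Add(-60, -24438)) = Mul(23563, -24498) = -577246374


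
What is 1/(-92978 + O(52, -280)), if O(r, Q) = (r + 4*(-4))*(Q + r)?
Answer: -1/101186 ≈ -9.8828e-6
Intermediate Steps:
O(r, Q) = (-16 + r)*(Q + r) (O(r, Q) = (r - 16)*(Q + r) = (-16 + r)*(Q + r))
1/(-92978 + O(52, -280)) = 1/(-92978 + (52² - 16*(-280) - 16*52 - 280*52)) = 1/(-92978 + (2704 + 4480 - 832 - 14560)) = 1/(-92978 - 8208) = 1/(-101186) = -1/101186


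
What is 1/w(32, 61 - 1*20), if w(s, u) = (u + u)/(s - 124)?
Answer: -46/41 ≈ -1.1220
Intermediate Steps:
w(s, u) = 2*u/(-124 + s) (w(s, u) = (2*u)/(-124 + s) = 2*u/(-124 + s))
1/w(32, 61 - 1*20) = 1/(2*(61 - 1*20)/(-124 + 32)) = 1/(2*(61 - 20)/(-92)) = 1/(2*41*(-1/92)) = 1/(-41/46) = -46/41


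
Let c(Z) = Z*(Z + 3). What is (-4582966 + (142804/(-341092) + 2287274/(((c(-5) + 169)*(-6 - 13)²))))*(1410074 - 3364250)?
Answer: 49349047094813046048384/5510255987 ≈ 8.9558e+12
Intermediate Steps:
c(Z) = Z*(3 + Z)
(-4582966 + (142804/(-341092) + 2287274/(((c(-5) + 169)*(-6 - 13)²))))*(1410074 - 3364250) = (-4582966 + (142804/(-341092) + 2287274/(((-5*(3 - 5) + 169)*(-6 - 13)²))))*(1410074 - 3364250) = (-4582966 + (142804*(-1/341092) + 2287274/(((-5*(-2) + 169)*(-19)²))))*(-1954176) = (-4582966 + (-35701/85273 + 2287274/(((10 + 169)*361))))*(-1954176) = (-4582966 + (-35701/85273 + 2287274/((179*361))))*(-1954176) = (-4582966 + (-35701/85273 + 2287274/64619))*(-1954176) = (-4582966 + 192735752883/5510255987)*(-1954176) = -25253123103964559/5510255987*(-1954176) = 49349047094813046048384/5510255987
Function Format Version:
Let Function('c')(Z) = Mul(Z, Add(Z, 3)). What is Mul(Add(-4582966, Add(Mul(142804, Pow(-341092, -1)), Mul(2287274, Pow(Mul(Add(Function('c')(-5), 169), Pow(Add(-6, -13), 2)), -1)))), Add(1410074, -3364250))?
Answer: Rational(49349047094813046048384, 5510255987) ≈ 8.9558e+12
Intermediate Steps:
Function('c')(Z) = Mul(Z, Add(3, Z))
Mul(Add(-4582966, Add(Mul(142804, Pow(-341092, -1)), Mul(2287274, Pow(Mul(Add(Function('c')(-5), 169), Pow(Add(-6, -13), 2)), -1)))), Add(1410074, -3364250)) = Mul(Add(-4582966, Add(Mul(142804, Pow(-341092, -1)), Mul(2287274, Pow(Mul(Add(Mul(-5, Add(3, -5)), 169), Pow(Add(-6, -13), 2)), -1)))), Add(1410074, -3364250)) = Mul(Add(-4582966, Add(Mul(142804, Rational(-1, 341092)), Mul(2287274, Pow(Mul(Add(Mul(-5, -2), 169), Pow(-19, 2)), -1)))), -1954176) = Mul(Add(-4582966, Add(Rational(-35701, 85273), Mul(2287274, Pow(Mul(Add(10, 169), 361), -1)))), -1954176) = Mul(Add(-4582966, Add(Rational(-35701, 85273), Mul(2287274, Pow(Mul(179, 361), -1)))), -1954176) = Mul(Add(-4582966, Add(Rational(-35701, 85273), Mul(2287274, Pow(64619, -1)))), -1954176) = Mul(Add(-4582966, Add(Rational(-35701, 85273), Mul(2287274, Rational(1, 64619)))), -1954176) = Mul(Add(-4582966, Add(Rational(-35701, 85273), Rational(2287274, 64619))), -1954176) = Mul(Add(-4582966, Rational(192735752883, 5510255987)), -1954176) = Mul(Rational(-25253123103964559, 5510255987), -1954176) = Rational(49349047094813046048384, 5510255987)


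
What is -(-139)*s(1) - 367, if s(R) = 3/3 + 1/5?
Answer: -1001/5 ≈ -200.20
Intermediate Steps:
s(R) = 6/5 (s(R) = 3*(1/3) + 1*(1/5) = 1 + 1/5 = 6/5)
-(-139)*s(1) - 367 = -(-139)*6/5 - 367 = -139*(-6/5) - 367 = 834/5 - 367 = -1001/5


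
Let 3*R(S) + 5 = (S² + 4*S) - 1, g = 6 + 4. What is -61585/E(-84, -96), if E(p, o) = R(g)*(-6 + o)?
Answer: 61585/4556 ≈ 13.517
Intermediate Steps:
g = 10
R(S) = -2 + S²/3 + 4*S/3 (R(S) = -5/3 + ((S² + 4*S) - 1)/3 = -5/3 + (-1 + S² + 4*S)/3 = -5/3 + (-⅓ + S²/3 + 4*S/3) = -2 + S²/3 + 4*S/3)
E(p, o) = -268 + 134*o/3 (E(p, o) = (-2 + (⅓)*10² + (4/3)*10)*(-6 + o) = (-2 + (⅓)*100 + 40/3)*(-6 + o) = (-2 + 100/3 + 40/3)*(-6 + o) = 134*(-6 + o)/3 = -268 + 134*o/3)
-61585/E(-84, -96) = -61585/(-268 + (134/3)*(-96)) = -61585/(-268 - 4288) = -61585/(-4556) = -61585*(-1/4556) = 61585/4556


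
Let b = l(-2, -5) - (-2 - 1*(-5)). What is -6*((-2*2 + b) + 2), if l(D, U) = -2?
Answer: 42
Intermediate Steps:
b = -5 (b = -2 - (-2 - 1*(-5)) = -2 - (-2 + 5) = -2 - 1*3 = -2 - 3 = -5)
-6*((-2*2 + b) + 2) = -6*((-2*2 - 5) + 2) = -6*((-4 - 5) + 2) = -6*(-9 + 2) = -6*(-7) = 42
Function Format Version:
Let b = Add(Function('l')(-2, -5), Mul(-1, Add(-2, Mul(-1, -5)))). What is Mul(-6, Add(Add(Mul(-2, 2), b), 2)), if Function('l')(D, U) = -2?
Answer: 42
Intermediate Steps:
b = -5 (b = Add(-2, Mul(-1, Add(-2, Mul(-1, -5)))) = Add(-2, Mul(-1, Add(-2, 5))) = Add(-2, Mul(-1, 3)) = Add(-2, -3) = -5)
Mul(-6, Add(Add(Mul(-2, 2), b), 2)) = Mul(-6, Add(Add(Mul(-2, 2), -5), 2)) = Mul(-6, Add(Add(-4, -5), 2)) = Mul(-6, Add(-9, 2)) = Mul(-6, -7) = 42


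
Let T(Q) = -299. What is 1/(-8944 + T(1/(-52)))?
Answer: -1/9243 ≈ -0.00010819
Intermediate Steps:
1/(-8944 + T(1/(-52))) = 1/(-8944 - 299) = 1/(-9243) = -1/9243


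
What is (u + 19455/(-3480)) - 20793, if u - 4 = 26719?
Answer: 1374463/232 ≈ 5924.4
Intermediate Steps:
u = 26723 (u = 4 + 26719 = 26723)
(u + 19455/(-3480)) - 20793 = (26723 + 19455/(-3480)) - 20793 = (26723 + 19455*(-1/3480)) - 20793 = (26723 - 1297/232) - 20793 = 6198439/232 - 20793 = 1374463/232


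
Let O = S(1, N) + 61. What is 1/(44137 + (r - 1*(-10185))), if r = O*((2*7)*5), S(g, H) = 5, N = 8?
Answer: 1/58942 ≈ 1.6966e-5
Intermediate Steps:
O = 66 (O = 5 + 61 = 66)
r = 4620 (r = 66*((2*7)*5) = 66*(14*5) = 66*70 = 4620)
1/(44137 + (r - 1*(-10185))) = 1/(44137 + (4620 - 1*(-10185))) = 1/(44137 + (4620 + 10185)) = 1/(44137 + 14805) = 1/58942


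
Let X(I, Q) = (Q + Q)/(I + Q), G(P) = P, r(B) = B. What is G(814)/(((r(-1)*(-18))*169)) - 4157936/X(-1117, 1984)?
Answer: -342693605861/377208 ≈ -9.0850e+5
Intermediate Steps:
X(I, Q) = 2*Q/(I + Q) (X(I, Q) = (2*Q)/(I + Q) = 2*Q/(I + Q))
G(814)/(((r(-1)*(-18))*169)) - 4157936/X(-1117, 1984) = 814/((-1*(-18)*169)) - 4157936/(2*1984/(-1117 + 1984)) = 814/((18*169)) - 4157936/(2*1984/867) = 814/3042 - 4157936/(2*1984*(1/867)) = 814*(1/3042) - 4157936/3968/867 = 407/1521 - 4157936*867/3968 = 407/1521 - 225308157/248 = -342693605861/377208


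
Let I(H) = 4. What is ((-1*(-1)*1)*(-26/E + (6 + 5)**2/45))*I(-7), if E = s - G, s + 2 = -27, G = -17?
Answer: 874/45 ≈ 19.422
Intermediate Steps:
s = -29 (s = -2 - 27 = -29)
E = -12 (E = -29 - 1*(-17) = -29 + 17 = -12)
((-1*(-1)*1)*(-26/E + (6 + 5)**2/45))*I(-7) = ((-1*(-1)*1)*(-26/(-12) + (6 + 5)**2/45))*4 = ((1*1)*(-26*(-1/12) + 11**2*(1/45)))*4 = (1*(13/6 + 121*(1/45)))*4 = (1*(13/6 + 121/45))*4 = (1*(437/90))*4 = (437/90)*4 = 874/45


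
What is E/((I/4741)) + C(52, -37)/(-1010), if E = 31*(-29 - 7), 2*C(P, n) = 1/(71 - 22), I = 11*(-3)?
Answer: 15869661359/98980 ≈ 1.6033e+5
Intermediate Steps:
I = -33
C(P, n) = 1/98 (C(P, n) = 1/(2*(71 - 22)) = (1/2)/49 = (1/2)*(1/49) = 1/98)
E = -1116 (E = 31*(-36) = -1116)
E/((I/4741)) + C(52, -37)/(-1010) = -1116/((-33/4741)) + (1/98)/(-1010) = -1116/((-33*1/4741)) + (1/98)*(-1/1010) = -1116/(-3/431) - 1/98980 = -1116*(-431/3) - 1/98980 = 160332 - 1/98980 = 15869661359/98980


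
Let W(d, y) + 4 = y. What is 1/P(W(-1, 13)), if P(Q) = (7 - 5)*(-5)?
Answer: -⅒ ≈ -0.10000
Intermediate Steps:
W(d, y) = -4 + y
P(Q) = -10 (P(Q) = 2*(-5) = -10)
1/P(W(-1, 13)) = 1/(-10) = -⅒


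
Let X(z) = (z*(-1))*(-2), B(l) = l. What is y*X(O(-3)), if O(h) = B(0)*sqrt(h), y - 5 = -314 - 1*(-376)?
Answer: 0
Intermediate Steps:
y = 67 (y = 5 + (-314 - 1*(-376)) = 5 + (-314 + 376) = 5 + 62 = 67)
O(h) = 0 (O(h) = 0*sqrt(h) = 0)
X(z) = 2*z (X(z) = -z*(-2) = 2*z)
y*X(O(-3)) = 67*(2*0) = 67*0 = 0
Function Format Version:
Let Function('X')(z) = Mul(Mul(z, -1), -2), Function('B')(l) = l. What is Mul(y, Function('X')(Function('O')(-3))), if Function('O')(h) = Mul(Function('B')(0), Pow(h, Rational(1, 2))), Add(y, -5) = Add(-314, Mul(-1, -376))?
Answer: 0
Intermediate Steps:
y = 67 (y = Add(5, Add(-314, Mul(-1, -376))) = Add(5, Add(-314, 376)) = Add(5, 62) = 67)
Function('O')(h) = 0 (Function('O')(h) = Mul(0, Pow(h, Rational(1, 2))) = 0)
Function('X')(z) = Mul(2, z) (Function('X')(z) = Mul(Mul(-1, z), -2) = Mul(2, z))
Mul(y, Function('X')(Function('O')(-3))) = Mul(67, Mul(2, 0)) = Mul(67, 0) = 0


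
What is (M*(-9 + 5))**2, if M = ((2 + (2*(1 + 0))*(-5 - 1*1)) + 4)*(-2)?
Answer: 2304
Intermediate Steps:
M = 12 (M = ((2 + (2*1)*(-5 - 1)) + 4)*(-2) = ((2 + 2*(-6)) + 4)*(-2) = ((2 - 12) + 4)*(-2) = (-10 + 4)*(-2) = -6*(-2) = 12)
(M*(-9 + 5))**2 = (12*(-9 + 5))**2 = (12*(-4))**2 = (-48)**2 = 2304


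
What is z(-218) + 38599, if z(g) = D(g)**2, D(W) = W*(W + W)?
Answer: 9034160903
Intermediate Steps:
D(W) = 2*W**2 (D(W) = W*(2*W) = 2*W**2)
z(g) = 4*g**4 (z(g) = (2*g**2)**2 = 4*g**4)
z(-218) + 38599 = 4*(-218)**4 + 38599 = 4*2258530576 + 38599 = 9034122304 + 38599 = 9034160903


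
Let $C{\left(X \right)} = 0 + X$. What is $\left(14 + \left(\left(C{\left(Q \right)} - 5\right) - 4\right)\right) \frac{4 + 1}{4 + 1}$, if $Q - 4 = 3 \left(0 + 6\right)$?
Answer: $27$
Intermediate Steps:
$Q = 22$ ($Q = 4 + 3 \left(0 + 6\right) = 4 + 3 \cdot 6 = 4 + 18 = 22$)
$C{\left(X \right)} = X$
$\left(14 + \left(\left(C{\left(Q \right)} - 5\right) - 4\right)\right) \frac{4 + 1}{4 + 1} = \left(14 + \left(\left(22 - 5\right) - 4\right)\right) \frac{4 + 1}{4 + 1} = \left(14 + \left(17 - 4\right)\right) \frac{5}{5} = \left(14 + 13\right) 5 \cdot \frac{1}{5} = 27 \cdot 1 = 27$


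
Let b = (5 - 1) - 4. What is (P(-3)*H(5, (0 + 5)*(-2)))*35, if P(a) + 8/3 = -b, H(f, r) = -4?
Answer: 1120/3 ≈ 373.33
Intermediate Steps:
b = 0 (b = 4 - 4 = 0)
P(a) = -8/3 (P(a) = -8/3 - 1*0 = -8/3 + 0 = -8/3)
(P(-3)*H(5, (0 + 5)*(-2)))*35 = -8/3*(-4)*35 = (32/3)*35 = 1120/3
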